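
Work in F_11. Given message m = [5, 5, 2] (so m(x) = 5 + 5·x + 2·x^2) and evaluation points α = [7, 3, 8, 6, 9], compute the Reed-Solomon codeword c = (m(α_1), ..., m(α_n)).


c = [6, 5, 8, 8, 3]

Message polynomial: m(x) = 5 + 5·x + 2·x^2 (mod 11).
For each evaluation point α_i, compute m(α_i) mod 11:
  α_1 = 7: Horner steps 2 → 8 → 6, so m(7) = 6.
  α_2 = 3: Horner steps 2 → 0 → 5, so m(3) = 5.
  α_3 = 8: Horner steps 2 → 10 → 8, so m(8) = 8.
  α_4 = 6: Horner steps 2 → 6 → 8, so m(6) = 8.
  α_5 = 9: Horner steps 2 → 1 → 3, so m(9) = 3.
Codeword c = [6, 5, 8, 8, 3] ∈ F_11^5.


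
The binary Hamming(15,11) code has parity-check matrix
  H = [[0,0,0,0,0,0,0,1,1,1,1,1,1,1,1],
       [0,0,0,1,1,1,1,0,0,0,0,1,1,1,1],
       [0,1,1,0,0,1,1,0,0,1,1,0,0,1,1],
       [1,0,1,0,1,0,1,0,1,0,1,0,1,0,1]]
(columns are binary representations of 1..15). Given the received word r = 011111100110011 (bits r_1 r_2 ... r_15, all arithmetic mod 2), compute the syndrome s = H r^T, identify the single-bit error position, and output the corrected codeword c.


s = (0, 0, 0, 1)^T, error position = 1, corrected codeword c = 111111100110011

Compute s = H r^T mod 2 one row at a time:
  s_1 = 0 + 0 + 1 + 1 + 0 + 0 + 1 + 1 = 4 ≡ 0 (mod 2).
  s_2 = 1 + 1 + 1 + 1 + 0 + 0 + 1 + 1 = 6 ≡ 0 (mod 2).
  s_3 = 1 + 1 + 1 + 1 + 1 + 1 + 1 + 1 = 8 ≡ 0 (mod 2).
  s_4 = 0 + 1 + 1 + 1 + 0 + 1 + 0 + 1 = 5 ≡ 1 (mod 2).
s = (0, 0, 0, 1)^T — this equals column 1 of H (binary 0001), so error is at position 1.
Correct: flip bit 1 of r = 011111100110011 to get c = 111111100110011.


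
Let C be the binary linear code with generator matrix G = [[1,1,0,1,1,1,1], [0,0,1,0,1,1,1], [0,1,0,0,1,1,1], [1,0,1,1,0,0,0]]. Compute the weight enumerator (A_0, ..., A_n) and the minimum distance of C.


Weight distribution: A_0 = 1, A_1 = 2, A_2 = 2, A_3 = 3, A_4 = 3, A_5 = 2, A_6 = 2, A_7 = 1. Minimum distance d = 1.

Enumerate all 2^4 = 16 messages m ∈ F_2^4.
For each, compute codeword c = mG in F_2^7, then tally its weight.
  m = 0000 → c = 0000000, weight = 0.
  m = 1000 → c = 1101111, weight = 6.
  m = 0100 → c = 0010111, weight = 4.
  m = 1100 → c = 1111000, weight = 4.
  m = 0010 → c = 0100111, weight = 4.
  m = 1010 → c = 1001000, weight = 2.
  m = 0110 → c = 0110000, weight = 2.
  m = 1110 → c = 1011111, weight = 6.
  m = 0001 → c = 1011000, weight = 3.
  m = 1001 → c = 0110111, weight = 5.
  m = 0101 → c = 1001111, weight = 5.
  m = 1101 → c = 0100000, weight = 1.
  m = 0011 → c = 1111111, weight = 7.
  m = 1011 → c = 0010000, weight = 1.
  m = 0111 → c = 1101000, weight = 3.
  m = 1111 → c = 0000111, weight = 3.
Tally weights:
  weight 0: 1 codewords.
  weight 1: 2 codewords.
  weight 2: 2 codewords.
  weight 3: 3 codewords.
  weight 4: 3 codewords.
  weight 5: 2 codewords.
  weight 6: 2 codewords.
  weight 7: 1 codewords.
Minimum distance d = smallest w > 0 with A_w > 0 = 1.
Sanity: Σ A_w = 16 = 2^4 = 16 ✓.


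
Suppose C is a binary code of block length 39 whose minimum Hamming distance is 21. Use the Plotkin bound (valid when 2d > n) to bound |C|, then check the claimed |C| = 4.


Plotkin bound M ≤ 14; given |C| = 4 ≤ bound (satisfied).

Check applicability: 2d = 42, n = 39.
2d − n = 3 > 0, so Plotkin applies.
Compute d/(2d−n) = 21/3 ≈ 7.0000.
⌊d/(2d−n)⌋ = 7.
Plotkin bound: M ≤ 2·7 = 14.
Given |C| = 4, check: satisfied.
This |C| is below the Plotkin bound.


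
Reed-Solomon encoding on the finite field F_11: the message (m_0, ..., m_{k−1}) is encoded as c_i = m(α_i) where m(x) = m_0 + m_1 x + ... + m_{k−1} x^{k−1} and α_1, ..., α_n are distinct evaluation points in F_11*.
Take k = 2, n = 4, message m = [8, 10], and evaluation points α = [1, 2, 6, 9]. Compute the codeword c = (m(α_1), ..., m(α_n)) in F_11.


c = [7, 6, 2, 10]

Message polynomial: m(x) = 8 + 10·x (mod 11).
For each evaluation point α_i, compute m(α_i) mod 11:
  α_1 = 1: Horner steps 10 → 7, so m(1) = 7.
  α_2 = 2: Horner steps 10 → 6, so m(2) = 6.
  α_3 = 6: Horner steps 10 → 2, so m(6) = 2.
  α_4 = 9: Horner steps 10 → 10, so m(9) = 10.
Codeword c = [7, 6, 2, 10] ∈ F_11^4.


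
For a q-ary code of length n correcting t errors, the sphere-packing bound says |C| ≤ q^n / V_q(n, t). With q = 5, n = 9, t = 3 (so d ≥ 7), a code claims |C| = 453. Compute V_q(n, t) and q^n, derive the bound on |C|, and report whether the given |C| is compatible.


V_q(n, t) = 5989, q^n = 1953125, Hamming bound = 326, |C| = 453 > bound (violated).

Step 1: Compute V_q(n, t) = Σ_{j=0}^3 C(n, j) (q−1)^j.
  j = 0: C(9,0)·(4)^0 = 1·1 = 1.
  j = 1: C(9,1)·(4)^1 = 9·4 = 36.
  j = 2: C(9,2)·(4)^2 = 36·16 = 576.
  j = 3: C(9,3)·(4)^3 = 84·64 = 5376.
  V_q(n, t) = 1 + 36 + 576 + 5376 = 5989.
Step 2: q^n = 5^9 = 1953125.
Step 3: Hamming bound ⌊q^n / V_q(n,t)⌋ = ⌊1953125/5989⌋ = 326.
Step 4: Compare |C| = 453 to 326: violated.
The claimed |C| lies above the Hamming bound, so no 5-ary code of length 9 with d ≥ 7 can have 453 codewords.


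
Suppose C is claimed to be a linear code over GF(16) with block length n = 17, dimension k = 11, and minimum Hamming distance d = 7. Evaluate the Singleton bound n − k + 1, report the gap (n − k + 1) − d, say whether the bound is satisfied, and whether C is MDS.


Singleton RHS = n − k + 1 = 7, slack = 0, bound satisfied, MDS.

Singleton bound: d ≤ n − k + 1.
Here n = 17, k = 11, so n − k + 1 = 7.
Given d = 7, check d ≤ 7: YES.
Slack = (n − k + 1) − d = 0.
The code is MDS (slack = 0).
Description: the claimed parameters are [17, 11, 7]_16; such a code would be MDS (meets Singleton bound).


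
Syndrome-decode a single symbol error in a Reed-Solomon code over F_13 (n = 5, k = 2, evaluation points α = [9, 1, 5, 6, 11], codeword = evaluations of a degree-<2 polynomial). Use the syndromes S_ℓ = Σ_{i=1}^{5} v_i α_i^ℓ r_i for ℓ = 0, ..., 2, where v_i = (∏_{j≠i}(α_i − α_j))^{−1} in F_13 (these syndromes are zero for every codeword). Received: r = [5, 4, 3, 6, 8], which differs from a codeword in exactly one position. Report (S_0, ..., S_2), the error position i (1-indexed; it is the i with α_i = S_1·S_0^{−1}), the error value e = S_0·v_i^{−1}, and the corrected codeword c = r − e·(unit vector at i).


S = (1, 9, 3), error at position 1, error magnitude e = 3, c = [2, 4, 3, 6, 8].

Step 1: column multipliers v_i = (∏_{j≠i}(α_i − α_j))^{−1} mod 13.
  i = 1 (α = 9): (9−1)(9−5)(9−6)(9−11) = 8·4·3·(−2) = −192 ≡ 3, so v_1 = 3^{−1} = 9 (mod 13).
  i = 2 (α = 1): (1−9)(1−5)(1−6)(1−11) = (−8)·(−4)·(−5)·(−10) = 1600 ≡ 1, so v_2 = 1^{−1} = 1 (mod 13).
  i = 3 (α = 5): (5−9)(5−1)(5−6)(5−11) = (−4)·4·(−1)·(−6) = −96 ≡ 8, so v_3 = 8^{−1} = 5 (mod 13).
  i = 4 (α = 6): (6−9)(6−1)(6−5)(6−11) = (−3)·5·1·(−5) = 75 ≡ 10, so v_4 = 10^{−1} = 4 (mod 13).
  i = 5 (α = 11): (11−9)(11−1)(11−5)(11−6) = 2·10·6·5 = 600 ≡ 2, so v_5 = 2^{−1} = 7 (mod 13).
  v = [9, 1, 5, 4, 7].
Step 2: syndromes of r = [5, 4, 3, 6, 8] (all sums mod 13).
  S_0 = Σ v_i r_i = 9·5 + 1·4 + 5·3 + 4·6 + 7·8 = 144 ≡ 1.
  S_1 = Σ v_i α_i r_i = 9·9·5 + 1·1·4 + 5·5·3 + 4·6·6 + 7·11·8 = 1244 ≡ 9.
  α_i^2 mod 13 = [3, 1, 12, 10, 4].
  S_2 = Σ v_i α_i^2 r_i = 9·3·5 + 1·1·4 + 5·12·3 + 4·10·6 + 7·4·8 = 783 ≡ 3.
  S = (1, 9, 3) ≠ 0, so r is not a codeword (an error is present).
Step 3: locate the error. For a single error e at position i, S_ℓ = v_i·e·α_i^ℓ, so α_err = S_1/S_0.
  S_0^{−1} = 1^{−1} = 1 (mod 13), so α_err = 9·1 = 9 ≡ 9 = α_1. Error position i = 1.
  Consistency check: S_2/S_1 = 3·3 = 9 ≡ 9 = α_err ✓ (single-error assumption holds).
Step 4: error magnitude e = S_0/v_1 = S_0·∏_{j≠1}(α_1 − α_j) = 1·3 = 3 ≡ 3 (mod 13).
Step 5: correct position 1: c_1 = r_1 − e = 5 − 3 ≡ 2 (mod 13). Hence c = [2, 4, 3, 6, 8].
  Check: interpolating c through the α_i gives m(x) = 1 + 3·x (degree < 2) with m(α_i) = c_i for every i, so c is indeed a codeword.


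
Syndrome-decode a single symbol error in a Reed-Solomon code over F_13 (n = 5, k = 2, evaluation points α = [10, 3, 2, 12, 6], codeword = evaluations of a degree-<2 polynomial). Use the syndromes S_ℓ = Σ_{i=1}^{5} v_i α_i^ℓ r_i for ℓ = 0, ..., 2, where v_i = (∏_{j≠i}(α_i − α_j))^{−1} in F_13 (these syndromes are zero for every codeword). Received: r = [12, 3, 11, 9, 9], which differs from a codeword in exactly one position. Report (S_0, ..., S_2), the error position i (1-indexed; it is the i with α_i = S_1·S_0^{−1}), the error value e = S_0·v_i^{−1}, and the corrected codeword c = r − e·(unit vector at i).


S = (2, 12, 7), error at position 5, error magnitude e = 4, c = [12, 3, 11, 9, 5].

Step 1: column multipliers v_i = (∏_{j≠i}(α_i − α_j))^{−1} mod 13.
  i = 1 (α = 10): (10−3)(10−2)(10−12)(10−6) = 7·8·(−2)·4 = −448 ≡ 7, so v_1 = 7^{−1} = 2 (mod 13).
  i = 2 (α = 3): (3−10)(3−2)(3−12)(3−6) = (−7)·1·(−9)·(−3) = −189 ≡ 6, so v_2 = 6^{−1} = 11 (mod 13).
  i = 3 (α = 2): (2−10)(2−3)(2−12)(2−6) = (−8)·(−1)·(−10)·(−4) = 320 ≡ 8, so v_3 = 8^{−1} = 5 (mod 13).
  i = 4 (α = 12): (12−10)(12−3)(12−2)(12−6) = 2·9·10·6 = 1080 ≡ 1, so v_4 = 1^{−1} = 1 (mod 13).
  i = 5 (α = 6): (6−10)(6−3)(6−2)(6−12) = (−4)·3·4·(−6) = 288 ≡ 2, so v_5 = 2^{−1} = 7 (mod 13).
  v = [2, 11, 5, 1, 7].
Step 2: syndromes of r = [12, 3, 11, 9, 9] (all sums mod 13).
  S_0 = Σ v_i r_i = 2·12 + 11·3 + 5·11 + 1·9 + 7·9 = 184 ≡ 2.
  S_1 = Σ v_i α_i r_i = 2·10·12 + 11·3·3 + 5·2·11 + 1·12·9 + 7·6·9 = 935 ≡ 12.
  α_i^2 mod 13 = [9, 9, 4, 1, 10].
  S_2 = Σ v_i α_i^2 r_i = 2·9·12 + 11·9·3 + 5·4·11 + 1·1·9 + 7·10·9 = 1372 ≡ 7.
  S = (2, 12, 7) ≠ 0, so r is not a codeword (an error is present).
Step 3: locate the error. For a single error e at position i, S_ℓ = v_i·e·α_i^ℓ, so α_err = S_1/S_0.
  S_0^{−1} = 2^{−1} = 7 (mod 13), so α_err = 12·7 = 84 ≡ 6 = α_5. Error position i = 5.
  Consistency check: S_2/S_1 = 7·12 = 84 ≡ 6 = α_err ✓ (single-error assumption holds).
Step 4: error magnitude e = S_0/v_5 = S_0·∏_{j≠5}(α_5 − α_j) = 2·2 = 4 ≡ 4 (mod 13).
Step 5: correct position 5: c_5 = r_5 − e = 9 − 4 ≡ 5 (mod 13). Hence c = [12, 3, 11, 9, 5].
  Check: interpolating c through the α_i gives m(x) = 1 + 5·x (degree < 2) with m(α_i) = c_i for every i, so c is indeed a codeword.


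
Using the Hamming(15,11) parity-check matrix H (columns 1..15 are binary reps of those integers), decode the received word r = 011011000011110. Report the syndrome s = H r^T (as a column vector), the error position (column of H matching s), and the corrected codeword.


s = (0, 1, 1, 0)^T, error position = 6, corrected codeword c = 011010000011110

Compute s = H r^T mod 2 one row at a time:
  s_1 = 0 + 0 + 0 + 1 + 1 + 1 + 1 + 0 = 4 ≡ 0 (mod 2).
  s_2 = 0 + 1 + 1 + 0 + 1 + 1 + 1 + 0 = 5 ≡ 1 (mod 2).
  s_3 = 1 + 1 + 1 + 0 + 0 + 1 + 1 + 0 = 5 ≡ 1 (mod 2).
  s_4 = 0 + 1 + 1 + 0 + 0 + 1 + 1 + 0 = 4 ≡ 0 (mod 2).
s = (0, 1, 1, 0)^T — this equals column 6 of H (binary 0110), so error is at position 6.
Correct: flip bit 6 of r = 011011000011110 to get c = 011010000011110.


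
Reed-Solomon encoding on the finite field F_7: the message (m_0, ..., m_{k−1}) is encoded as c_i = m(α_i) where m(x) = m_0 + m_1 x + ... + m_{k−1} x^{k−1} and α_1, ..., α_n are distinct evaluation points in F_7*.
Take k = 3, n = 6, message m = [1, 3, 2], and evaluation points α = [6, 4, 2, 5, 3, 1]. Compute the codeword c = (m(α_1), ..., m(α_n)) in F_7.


c = [0, 3, 1, 3, 0, 6]

Message polynomial: m(x) = 1 + 3·x + 2·x^2 (mod 7).
For each evaluation point α_i, compute m(α_i) mod 7:
  α_1 = 6: Horner steps 2 → 1 → 0, so m(6) = 0.
  α_2 = 4: Horner steps 2 → 4 → 3, so m(4) = 3.
  α_3 = 2: Horner steps 2 → 0 → 1, so m(2) = 1.
  α_4 = 5: Horner steps 2 → 6 → 3, so m(5) = 3.
  α_5 = 3: Horner steps 2 → 2 → 0, so m(3) = 0.
  α_6 = 1: Horner steps 2 → 5 → 6, so m(1) = 6.
Codeword c = [0, 3, 1, 3, 0, 6] ∈ F_7^6.


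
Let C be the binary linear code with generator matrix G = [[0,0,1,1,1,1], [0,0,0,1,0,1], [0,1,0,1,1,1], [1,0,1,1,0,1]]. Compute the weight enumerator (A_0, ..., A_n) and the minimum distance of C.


Weight distribution: A_0 = 1, A_2 = 7, A_4 = 7, A_6 = 1. Minimum distance d = 2.

Enumerate all 2^4 = 16 messages m ∈ F_2^4.
For each, compute codeword c = mG in F_2^6, then tally its weight.
  m = 0000 → c = 000000, weight = 0.
  m = 1000 → c = 001111, weight = 4.
  m = 0100 → c = 000101, weight = 2.
  m = 1100 → c = 001010, weight = 2.
  m = 0010 → c = 010111, weight = 4.
  m = 1010 → c = 011000, weight = 2.
  m = 0110 → c = 010010, weight = 2.
  m = 1110 → c = 011101, weight = 4.
  m = 0001 → c = 101101, weight = 4.
  m = 1001 → c = 100010, weight = 2.
  m = 0101 → c = 101000, weight = 2.
  m = 1101 → c = 100111, weight = 4.
  m = 0011 → c = 111010, weight = 4.
  m = 1011 → c = 110101, weight = 4.
  m = 0111 → c = 111111, weight = 6.
  m = 1111 → c = 110000, weight = 2.
Tally weights:
  weight 0: 1 codewords.
  weight 2: 7 codewords.
  weight 4: 7 codewords.
  weight 6: 1 codewords.
Minimum distance d = smallest w > 0 with A_w > 0 = 2.
Sanity: Σ A_w = 16 = 2^4 = 16 ✓.


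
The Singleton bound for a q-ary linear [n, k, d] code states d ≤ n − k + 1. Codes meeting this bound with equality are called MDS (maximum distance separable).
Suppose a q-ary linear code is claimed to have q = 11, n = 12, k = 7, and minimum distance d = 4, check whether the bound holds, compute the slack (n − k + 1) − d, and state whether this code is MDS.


Singleton RHS = n − k + 1 = 6, slack = 2, bound satisfied, not MDS.

Singleton bound: d ≤ n − k + 1.
Here n = 12, k = 7, so n − k + 1 = 6.
Given d = 4, check d ≤ 6: YES.
Slack = (n − k + 1) − d = 2.
The code is NOT MDS (slack = 2 > 0).
Description: the claimed parameters are [12, 7, 4]_11; such a code would be non-MDS.


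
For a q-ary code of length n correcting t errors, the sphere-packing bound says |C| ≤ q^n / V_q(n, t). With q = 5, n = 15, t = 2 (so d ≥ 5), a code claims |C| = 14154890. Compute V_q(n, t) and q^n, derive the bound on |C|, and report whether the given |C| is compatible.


V_q(n, t) = 1741, q^n = 30517578125, Hamming bound = 17528764, |C| = 14154890 ≤ bound (satisfied).

Step 1: Compute V_q(n, t) = Σ_{j=0}^2 C(n, j) (q−1)^j.
  j = 0: C(15,0)·(4)^0 = 1·1 = 1.
  j = 1: C(15,1)·(4)^1 = 15·4 = 60.
  j = 2: C(15,2)·(4)^2 = 105·16 = 1680.
  V_q(n, t) = 1 + 60 + 1680 = 1741.
Step 2: q^n = 5^15 = 30517578125.
Step 3: Hamming bound ⌊q^n / V_q(n,t)⌋ = ⌊30517578125/1741⌋ = 17528764.
Step 4: Compare |C| = 14154890 to 17528764: satisfied.
The claimed |C| lies below the Hamming bound.


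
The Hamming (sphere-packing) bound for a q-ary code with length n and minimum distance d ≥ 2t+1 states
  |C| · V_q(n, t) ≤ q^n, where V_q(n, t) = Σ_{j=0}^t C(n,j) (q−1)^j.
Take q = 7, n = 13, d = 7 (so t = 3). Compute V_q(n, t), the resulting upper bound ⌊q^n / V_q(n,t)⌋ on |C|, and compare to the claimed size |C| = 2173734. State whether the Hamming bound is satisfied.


V_q(n, t) = 64663, q^n = 96889010407, Hamming bound = 1498368, |C| = 2173734 > bound (violated).

Step 1: Compute V_q(n, t) = Σ_{j=0}^3 C(n, j) (q−1)^j.
  j = 0: C(13,0)·(6)^0 = 1·1 = 1.
  j = 1: C(13,1)·(6)^1 = 13·6 = 78.
  j = 2: C(13,2)·(6)^2 = 78·36 = 2808.
  j = 3: C(13,3)·(6)^3 = 286·216 = 61776.
  V_q(n, t) = 1 + 78 + 2808 + 61776 = 64663.
Step 2: q^n = 7^13 = 96889010407.
Step 3: Hamming bound ⌊q^n / V_q(n,t)⌋ = ⌊96889010407/64663⌋ = 1498368.
Step 4: Compare |C| = 2173734 to 1498368: violated.
The claimed |C| lies above the Hamming bound, so no 7-ary code of length 13 with d ≥ 7 can have 2173734 codewords.


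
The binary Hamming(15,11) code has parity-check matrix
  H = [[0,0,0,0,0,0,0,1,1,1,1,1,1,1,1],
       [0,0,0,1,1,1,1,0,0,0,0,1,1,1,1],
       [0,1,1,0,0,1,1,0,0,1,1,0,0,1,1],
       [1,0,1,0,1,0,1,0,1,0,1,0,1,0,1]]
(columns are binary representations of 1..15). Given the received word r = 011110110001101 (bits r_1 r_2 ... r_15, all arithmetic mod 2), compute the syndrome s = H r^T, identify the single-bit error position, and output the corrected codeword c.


s = (0, 0, 0, 1)^T, error position = 1, corrected codeword c = 111110110001101

Compute s = H r^T mod 2 one row at a time:
  s_1 = 1 + 0 + 0 + 0 + 1 + 1 + 0 + 1 = 4 ≡ 0 (mod 2).
  s_2 = 1 + 1 + 0 + 1 + 1 + 1 + 0 + 1 = 6 ≡ 0 (mod 2).
  s_3 = 1 + 1 + 0 + 1 + 0 + 0 + 0 + 1 = 4 ≡ 0 (mod 2).
  s_4 = 0 + 1 + 1 + 1 + 0 + 0 + 1 + 1 = 5 ≡ 1 (mod 2).
s = (0, 0, 0, 1)^T — this equals column 1 of H (binary 0001), so error is at position 1.
Correct: flip bit 1 of r = 011110110001101 to get c = 111110110001101.


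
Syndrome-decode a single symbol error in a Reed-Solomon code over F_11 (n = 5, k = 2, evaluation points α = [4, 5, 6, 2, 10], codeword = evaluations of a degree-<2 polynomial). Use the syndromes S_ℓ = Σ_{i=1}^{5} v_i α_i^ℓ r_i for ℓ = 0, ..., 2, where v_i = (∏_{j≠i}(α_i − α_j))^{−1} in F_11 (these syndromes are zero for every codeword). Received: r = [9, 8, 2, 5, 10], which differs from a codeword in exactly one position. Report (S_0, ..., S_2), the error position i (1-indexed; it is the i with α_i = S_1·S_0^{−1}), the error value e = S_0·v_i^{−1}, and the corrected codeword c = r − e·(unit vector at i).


S = (2, 10, 6), error at position 2, error magnitude e = 8, c = [9, 0, 2, 5, 10].

Step 1: column multipliers v_i = (∏_{j≠i}(α_i − α_j))^{−1} mod 11.
  i = 1 (α = 4): (4−5)(4−6)(4−2)(4−10) = (−1)·(−2)·2·(−6) = −24 ≡ 9, so v_1 = 9^{−1} = 5 (mod 11).
  i = 2 (α = 5): (5−4)(5−6)(5−2)(5−10) = 1·(−1)·3·(−5) = 15 ≡ 4, so v_2 = 4^{−1} = 3 (mod 11).
  i = 3 (α = 6): (6−4)(6−5)(6−2)(6−10) = 2·1·4·(−4) = −32 ≡ 1, so v_3 = 1^{−1} = 1 (mod 11).
  i = 4 (α = 2): (2−4)(2−5)(2−6)(2−10) = (−2)·(−3)·(−4)·(−8) = 192 ≡ 5, so v_4 = 5^{−1} = 9 (mod 11).
  i = 5 (α = 10): (10−4)(10−5)(10−6)(10−2) = 6·5·4·8 = 960 ≡ 3, so v_5 = 3^{−1} = 4 (mod 11).
  v = [5, 3, 1, 9, 4].
Step 2: syndromes of r = [9, 8, 2, 5, 10] (all sums mod 11).
  S_0 = Σ v_i r_i = 5·9 + 3·8 + 1·2 + 9·5 + 4·10 = 156 ≡ 2.
  S_1 = Σ v_i α_i r_i = 5·4·9 + 3·5·8 + 1·6·2 + 9·2·5 + 4·10·10 = 802 ≡ 10.
  α_i^2 mod 11 = [5, 3, 3, 4, 1].
  S_2 = Σ v_i α_i^2 r_i = 5·5·9 + 3·3·8 + 1·3·2 + 9·4·5 + 4·1·10 = 523 ≡ 6.
  S = (2, 10, 6) ≠ 0, so r is not a codeword (an error is present).
Step 3: locate the error. For a single error e at position i, S_ℓ = v_i·e·α_i^ℓ, so α_err = S_1/S_0.
  S_0^{−1} = 2^{−1} = 6 (mod 11), so α_err = 10·6 = 60 ≡ 5 = α_2. Error position i = 2.
  Consistency check: S_2/S_1 = 6·10 = 60 ≡ 5 = α_err ✓ (single-error assumption holds).
Step 4: error magnitude e = S_0/v_2 = S_0·∏_{j≠2}(α_2 − α_j) = 2·4 = 8 ≡ 8 (mod 11).
Step 5: correct position 2: c_2 = r_2 − e = 8 − 8 ≡ 0 (mod 11). Hence c = [9, 0, 2, 5, 10].
  Check: interpolating c through the α_i gives m(x) = 1 + 2·x (degree < 2) with m(α_i) = c_i for every i, so c is indeed a codeword.


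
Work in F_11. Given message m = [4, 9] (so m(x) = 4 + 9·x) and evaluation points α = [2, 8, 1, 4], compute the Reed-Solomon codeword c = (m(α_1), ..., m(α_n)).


c = [0, 10, 2, 7]

Message polynomial: m(x) = 4 + 9·x (mod 11).
For each evaluation point α_i, compute m(α_i) mod 11:
  α_1 = 2: Horner steps 9 → 0, so m(2) = 0.
  α_2 = 8: Horner steps 9 → 10, so m(8) = 10.
  α_3 = 1: Horner steps 9 → 2, so m(1) = 2.
  α_4 = 4: Horner steps 9 → 7, so m(4) = 7.
Codeword c = [0, 10, 2, 7] ∈ F_11^4.


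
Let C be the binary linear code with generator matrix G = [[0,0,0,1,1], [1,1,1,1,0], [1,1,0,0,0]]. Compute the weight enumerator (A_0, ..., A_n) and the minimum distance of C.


Weight distribution: A_0 = 1, A_2 = 4, A_4 = 3. Minimum distance d = 2.

Enumerate all 2^3 = 8 messages m ∈ F_2^3.
For each, compute codeword c = mG in F_2^5, then tally its weight.
  m = 000 → c = 00000, weight = 0.
  m = 100 → c = 00011, weight = 2.
  m = 010 → c = 11110, weight = 4.
  m = 110 → c = 11101, weight = 4.
  m = 001 → c = 11000, weight = 2.
  m = 101 → c = 11011, weight = 4.
  m = 011 → c = 00110, weight = 2.
  m = 111 → c = 00101, weight = 2.
Tally weights:
  weight 0: 1 codewords.
  weight 2: 4 codewords.
  weight 4: 3 codewords.
Minimum distance d = smallest w > 0 with A_w > 0 = 2.
Sanity: Σ A_w = 8 = 2^3 = 8 ✓.


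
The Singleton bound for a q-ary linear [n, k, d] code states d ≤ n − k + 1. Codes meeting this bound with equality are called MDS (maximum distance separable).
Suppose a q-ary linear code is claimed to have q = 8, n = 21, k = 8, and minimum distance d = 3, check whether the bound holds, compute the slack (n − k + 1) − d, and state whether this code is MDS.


Singleton RHS = n − k + 1 = 14, slack = 11, bound satisfied, not MDS.

Singleton bound: d ≤ n − k + 1.
Here n = 21, k = 8, so n − k + 1 = 14.
Given d = 3, check d ≤ 14: YES.
Slack = (n − k + 1) − d = 11.
The code is NOT MDS (slack = 11 > 0).
Description: the claimed parameters are [21, 8, 3]_8; such a code would be non-MDS.


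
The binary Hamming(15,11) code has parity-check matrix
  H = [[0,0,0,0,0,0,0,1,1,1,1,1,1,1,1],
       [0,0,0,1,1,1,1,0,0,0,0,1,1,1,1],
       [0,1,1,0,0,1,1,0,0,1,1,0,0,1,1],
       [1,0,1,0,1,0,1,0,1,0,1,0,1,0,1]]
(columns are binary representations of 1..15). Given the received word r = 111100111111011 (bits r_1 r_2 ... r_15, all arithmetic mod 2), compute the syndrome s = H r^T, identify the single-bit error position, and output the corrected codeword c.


s = (1, 1, 1, 0)^T, error position = 14, corrected codeword c = 111100111111001

Compute s = H r^T mod 2 one row at a time:
  s_1 = 1 + 1 + 1 + 1 + 1 + 0 + 1 + 1 = 7 ≡ 1 (mod 2).
  s_2 = 1 + 0 + 0 + 1 + 1 + 0 + 1 + 1 = 5 ≡ 1 (mod 2).
  s_3 = 1 + 1 + 0 + 1 + 1 + 1 + 1 + 1 = 7 ≡ 1 (mod 2).
  s_4 = 1 + 1 + 0 + 1 + 1 + 1 + 0 + 1 = 6 ≡ 0 (mod 2).
s = (1, 1, 1, 0)^T — this equals column 14 of H (binary 1110), so error is at position 14.
Correct: flip bit 14 of r = 111100111111011 to get c = 111100111111001.


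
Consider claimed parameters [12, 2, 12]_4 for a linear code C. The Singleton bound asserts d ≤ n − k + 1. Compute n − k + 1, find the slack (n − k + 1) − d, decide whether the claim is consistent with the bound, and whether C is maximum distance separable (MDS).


Singleton RHS = n − k + 1 = 11, slack = -1, bound violated (no such code; not MDS).

Singleton bound: d ≤ n − k + 1.
Here n = 12, k = 2, so n − k + 1 = 11.
Given d = 12, check d ≤ 11: NO.
Slack = (n − k + 1) − d = -1.
The slack is negative: d = 12 exceeds n − k + 1 = 11 by 1, so the Singleton bound is violated and no linear [12, 2, 12]_4 code can exist. In particular it is not MDS (MDS requires d = n − k + 1 exactly).
Description: the claimed parameters are [12, 2, 12]_4; such a code would be impossible (violates the Singleton bound).


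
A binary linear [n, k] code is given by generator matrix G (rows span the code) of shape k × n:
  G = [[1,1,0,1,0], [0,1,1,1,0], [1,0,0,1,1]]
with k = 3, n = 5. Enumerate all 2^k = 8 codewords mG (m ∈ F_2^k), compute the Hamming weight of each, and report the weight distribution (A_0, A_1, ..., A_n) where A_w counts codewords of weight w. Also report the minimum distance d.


Weight distribution: A_0 = 1, A_2 = 2, A_3 = 4, A_4 = 1. Minimum distance d = 2.

Enumerate all 2^3 = 8 messages m ∈ F_2^3.
For each, compute codeword c = mG in F_2^5, then tally its weight.
  m = 000 → c = 00000, weight = 0.
  m = 100 → c = 11010, weight = 3.
  m = 010 → c = 01110, weight = 3.
  m = 110 → c = 10100, weight = 2.
  m = 001 → c = 10011, weight = 3.
  m = 101 → c = 01001, weight = 2.
  m = 011 → c = 11101, weight = 4.
  m = 111 → c = 00111, weight = 3.
Tally weights:
  weight 0: 1 codewords.
  weight 2: 2 codewords.
  weight 3: 4 codewords.
  weight 4: 1 codewords.
Minimum distance d = smallest w > 0 with A_w > 0 = 2.
Sanity: Σ A_w = 8 = 2^3 = 8 ✓.


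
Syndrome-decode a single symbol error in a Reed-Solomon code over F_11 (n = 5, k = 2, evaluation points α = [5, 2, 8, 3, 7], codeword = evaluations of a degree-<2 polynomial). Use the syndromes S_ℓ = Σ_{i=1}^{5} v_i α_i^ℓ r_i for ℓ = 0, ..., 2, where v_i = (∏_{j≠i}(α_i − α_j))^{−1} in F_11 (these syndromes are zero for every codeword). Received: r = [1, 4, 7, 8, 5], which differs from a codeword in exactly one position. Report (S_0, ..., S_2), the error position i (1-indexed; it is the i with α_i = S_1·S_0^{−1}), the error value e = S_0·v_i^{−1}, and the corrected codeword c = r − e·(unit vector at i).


S = (10, 9, 7), error at position 2, error magnitude e = 9, c = [1, 6, 7, 8, 5].

Step 1: column multipliers v_i = (∏_{j≠i}(α_i − α_j))^{−1} mod 11.
  i = 1 (α = 5): (5−2)(5−8)(5−3)(5−7) = 3·(−3)·2·(−2) = 36 ≡ 3, so v_1 = 3^{−1} = 4 (mod 11).
  i = 2 (α = 2): (2−5)(2−8)(2−3)(2−7) = (−3)·(−6)·(−1)·(−5) = 90 ≡ 2, so v_2 = 2^{−1} = 6 (mod 11).
  i = 3 (α = 8): (8−5)(8−2)(8−3)(8−7) = 3·6·5·1 = 90 ≡ 2, so v_3 = 2^{−1} = 6 (mod 11).
  i = 4 (α = 3): (3−5)(3−2)(3−8)(3−7) = (−2)·1·(−5)·(−4) = −40 ≡ 4, so v_4 = 4^{−1} = 3 (mod 11).
  i = 5 (α = 7): (7−5)(7−2)(7−8)(7−3) = 2·5·(−1)·4 = −40 ≡ 4, so v_5 = 4^{−1} = 3 (mod 11).
  v = [4, 6, 6, 3, 3].
Step 2: syndromes of r = [1, 4, 7, 8, 5] (all sums mod 11).
  S_0 = Σ v_i r_i = 4·1 + 6·4 + 6·7 + 3·8 + 3·5 = 109 ≡ 10.
  S_1 = Σ v_i α_i r_i = 4·5·1 + 6·2·4 + 6·8·7 + 3·3·8 + 3·7·5 = 581 ≡ 9.
  α_i^2 mod 11 = [3, 4, 9, 9, 5].
  S_2 = Σ v_i α_i^2 r_i = 4·3·1 + 6·4·4 + 6·9·7 + 3·9·8 + 3·5·5 = 777 ≡ 7.
  S = (10, 9, 7) ≠ 0, so r is not a codeword (an error is present).
Step 3: locate the error. For a single error e at position i, S_ℓ = v_i·e·α_i^ℓ, so α_err = S_1/S_0.
  S_0^{−1} = 10^{−1} = 10 (mod 11), so α_err = 9·10 = 90 ≡ 2 = α_2. Error position i = 2.
  Consistency check: S_2/S_1 = 7·5 = 35 ≡ 2 = α_err ✓ (single-error assumption holds).
Step 4: error magnitude e = S_0/v_2 = S_0·∏_{j≠2}(α_2 − α_j) = 10·2 = 20 ≡ 9 (mod 11).
Step 5: correct position 2: c_2 = r_2 − e = 4 − 9 ≡ 6 (mod 11). Hence c = [1, 6, 7, 8, 5].
  Check: interpolating c through the α_i gives m(x) = 2 + 2·x (degree < 2) with m(α_i) = c_i for every i, so c is indeed a codeword.


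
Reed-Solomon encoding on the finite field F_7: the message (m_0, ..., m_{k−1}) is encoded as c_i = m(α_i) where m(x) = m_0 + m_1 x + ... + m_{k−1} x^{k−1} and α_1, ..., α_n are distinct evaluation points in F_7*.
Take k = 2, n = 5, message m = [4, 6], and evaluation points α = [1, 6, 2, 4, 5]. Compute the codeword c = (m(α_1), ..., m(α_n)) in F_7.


c = [3, 5, 2, 0, 6]

Message polynomial: m(x) = 4 + 6·x (mod 7).
For each evaluation point α_i, compute m(α_i) mod 7:
  α_1 = 1: Horner steps 6 → 3, so m(1) = 3.
  α_2 = 6: Horner steps 6 → 5, so m(6) = 5.
  α_3 = 2: Horner steps 6 → 2, so m(2) = 2.
  α_4 = 4: Horner steps 6 → 0, so m(4) = 0.
  α_5 = 5: Horner steps 6 → 6, so m(5) = 6.
Codeword c = [3, 5, 2, 0, 6] ∈ F_7^5.


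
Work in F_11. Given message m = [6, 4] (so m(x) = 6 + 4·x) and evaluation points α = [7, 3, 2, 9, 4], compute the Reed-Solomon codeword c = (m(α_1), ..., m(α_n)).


c = [1, 7, 3, 9, 0]

Message polynomial: m(x) = 6 + 4·x (mod 11).
For each evaluation point α_i, compute m(α_i) mod 11:
  α_1 = 7: Horner steps 4 → 1, so m(7) = 1.
  α_2 = 3: Horner steps 4 → 7, so m(3) = 7.
  α_3 = 2: Horner steps 4 → 3, so m(2) = 3.
  α_4 = 9: Horner steps 4 → 9, so m(9) = 9.
  α_5 = 4: Horner steps 4 → 0, so m(4) = 0.
Codeword c = [1, 7, 3, 9, 0] ∈ F_11^5.


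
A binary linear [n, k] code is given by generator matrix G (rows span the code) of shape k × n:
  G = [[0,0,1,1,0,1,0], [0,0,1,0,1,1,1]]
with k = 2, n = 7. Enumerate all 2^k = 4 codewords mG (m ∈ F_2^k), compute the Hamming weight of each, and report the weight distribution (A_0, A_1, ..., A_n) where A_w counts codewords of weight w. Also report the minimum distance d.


Weight distribution: A_0 = 1, A_3 = 2, A_4 = 1. Minimum distance d = 3.

Enumerate all 2^2 = 4 messages m ∈ F_2^2.
For each, compute codeword c = mG in F_2^7, then tally its weight.
  m = 00 → c = 0000000, weight = 0.
  m = 10 → c = 0011010, weight = 3.
  m = 01 → c = 0010111, weight = 4.
  m = 11 → c = 0001101, weight = 3.
Tally weights:
  weight 0: 1 codewords.
  weight 3: 2 codewords.
  weight 4: 1 codewords.
Minimum distance d = smallest w > 0 with A_w > 0 = 3.
Sanity: Σ A_w = 4 = 2^2 = 4 ✓.


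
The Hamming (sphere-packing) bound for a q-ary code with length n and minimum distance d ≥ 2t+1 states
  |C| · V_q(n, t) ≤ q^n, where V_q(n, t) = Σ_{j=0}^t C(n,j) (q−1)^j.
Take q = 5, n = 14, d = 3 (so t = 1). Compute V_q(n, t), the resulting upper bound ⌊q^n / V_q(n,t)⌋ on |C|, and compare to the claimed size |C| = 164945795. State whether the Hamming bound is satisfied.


V_q(n, t) = 57, q^n = 6103515625, Hamming bound = 107079221, |C| = 164945795 > bound (violated).

Step 1: Compute V_q(n, t) = Σ_{j=0}^1 C(n, j) (q−1)^j.
  j = 0: C(14,0)·(4)^0 = 1·1 = 1.
  j = 1: C(14,1)·(4)^1 = 14·4 = 56.
  V_q(n, t) = 1 + 56 = 57.
Step 2: q^n = 5^14 = 6103515625.
Step 3: Hamming bound ⌊q^n / V_q(n,t)⌋ = ⌊6103515625/57⌋ = 107079221.
Step 4: Compare |C| = 164945795 to 107079221: violated.
The claimed |C| lies above the Hamming bound, so no 5-ary code of length 14 with d ≥ 3 can have 164945795 codewords.


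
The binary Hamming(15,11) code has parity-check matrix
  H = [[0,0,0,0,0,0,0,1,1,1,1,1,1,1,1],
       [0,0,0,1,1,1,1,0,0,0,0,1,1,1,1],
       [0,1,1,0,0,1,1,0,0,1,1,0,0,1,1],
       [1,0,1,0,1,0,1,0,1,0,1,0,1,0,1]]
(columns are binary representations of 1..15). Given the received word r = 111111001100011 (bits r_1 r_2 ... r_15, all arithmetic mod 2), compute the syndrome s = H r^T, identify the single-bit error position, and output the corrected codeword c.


s = (0, 1, 0, 1)^T, error position = 5, corrected codeword c = 111101001100011

Compute s = H r^T mod 2 one row at a time:
  s_1 = 0 + 1 + 1 + 0 + 0 + 0 + 1 + 1 = 4 ≡ 0 (mod 2).
  s_2 = 1 + 1 + 1 + 0 + 0 + 0 + 1 + 1 = 5 ≡ 1 (mod 2).
  s_3 = 1 + 1 + 1 + 0 + 1 + 0 + 1 + 1 = 6 ≡ 0 (mod 2).
  s_4 = 1 + 1 + 1 + 0 + 1 + 0 + 0 + 1 = 5 ≡ 1 (mod 2).
s = (0, 1, 0, 1)^T — this equals column 5 of H (binary 0101), so error is at position 5.
Correct: flip bit 5 of r = 111111001100011 to get c = 111101001100011.


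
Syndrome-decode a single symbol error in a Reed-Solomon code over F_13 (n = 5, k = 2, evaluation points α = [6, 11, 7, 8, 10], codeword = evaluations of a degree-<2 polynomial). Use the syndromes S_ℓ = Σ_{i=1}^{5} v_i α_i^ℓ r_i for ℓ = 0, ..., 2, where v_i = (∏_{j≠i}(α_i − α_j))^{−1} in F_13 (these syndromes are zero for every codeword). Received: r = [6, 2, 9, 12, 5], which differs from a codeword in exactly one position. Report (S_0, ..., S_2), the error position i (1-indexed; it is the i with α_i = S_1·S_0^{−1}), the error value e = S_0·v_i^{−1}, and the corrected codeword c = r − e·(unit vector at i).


S = (9, 8, 10), error at position 2, error magnitude e = 7, c = [6, 8, 9, 12, 5].

Step 1: column multipliers v_i = (∏_{j≠i}(α_i − α_j))^{−1} mod 13.
  i = 1 (α = 6): (6−11)(6−7)(6−8)(6−10) = (−5)·(−1)·(−2)·(−4) = 40 ≡ 1, so v_1 = 1^{−1} = 1 (mod 13).
  i = 2 (α = 11): (11−6)(11−7)(11−8)(11−10) = 5·4·3·1 = 60 ≡ 8, so v_2 = 8^{−1} = 5 (mod 13).
  i = 3 (α = 7): (7−6)(7−11)(7−8)(7−10) = 1·(−4)·(−1)·(−3) = −12 ≡ 1, so v_3 = 1^{−1} = 1 (mod 13).
  i = 4 (α = 8): (8−6)(8−11)(8−7)(8−10) = 2·(−3)·1·(−2) = 12 ≡ 12, so v_4 = 12^{−1} = 12 (mod 13).
  i = 5 (α = 10): (10−6)(10−11)(10−7)(10−8) = 4·(−1)·3·2 = −24 ≡ 2, so v_5 = 2^{−1} = 7 (mod 13).
  v = [1, 5, 1, 12, 7].
Step 2: syndromes of r = [6, 2, 9, 12, 5] (all sums mod 13).
  S_0 = Σ v_i r_i = 1·6 + 5·2 + 1·9 + 12·12 + 7·5 = 204 ≡ 9.
  S_1 = Σ v_i α_i r_i = 1·6·6 + 5·11·2 + 1·7·9 + 12·8·12 + 7·10·5 = 1711 ≡ 8.
  α_i^2 mod 13 = [10, 4, 10, 12, 9].
  S_2 = Σ v_i α_i^2 r_i = 1·10·6 + 5·4·2 + 1·10·9 + 12·12·12 + 7·9·5 = 2233 ≡ 10.
  S = (9, 8, 10) ≠ 0, so r is not a codeword (an error is present).
Step 3: locate the error. For a single error e at position i, S_ℓ = v_i·e·α_i^ℓ, so α_err = S_1/S_0.
  S_0^{−1} = 9^{−1} = 3 (mod 13), so α_err = 8·3 = 24 ≡ 11 = α_2. Error position i = 2.
  Consistency check: S_2/S_1 = 10·5 = 50 ≡ 11 = α_err ✓ (single-error assumption holds).
Step 4: error magnitude e = S_0/v_2 = S_0·∏_{j≠2}(α_2 − α_j) = 9·8 = 72 ≡ 7 (mod 13).
Step 5: correct position 2: c_2 = r_2 − e = 2 − 7 ≡ 8 (mod 13). Hence c = [6, 8, 9, 12, 5].
  Check: interpolating c through the α_i gives m(x) = 1 + 3·x (degree < 2) with m(α_i) = c_i for every i, so c is indeed a codeword.


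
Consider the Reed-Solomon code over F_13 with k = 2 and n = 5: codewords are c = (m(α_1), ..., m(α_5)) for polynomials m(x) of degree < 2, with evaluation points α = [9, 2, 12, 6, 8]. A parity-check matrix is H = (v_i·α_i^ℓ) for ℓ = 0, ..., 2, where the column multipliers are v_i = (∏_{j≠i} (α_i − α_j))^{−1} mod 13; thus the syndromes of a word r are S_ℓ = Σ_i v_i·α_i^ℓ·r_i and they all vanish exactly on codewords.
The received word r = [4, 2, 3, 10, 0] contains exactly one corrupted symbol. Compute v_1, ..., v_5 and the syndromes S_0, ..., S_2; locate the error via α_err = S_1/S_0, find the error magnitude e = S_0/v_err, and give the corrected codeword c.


S = (8, 9, 2), error at position 4, error magnitude e = 5, c = [4, 2, 3, 5, 0].

Step 1: column multipliers v_i = (∏_{j≠i}(α_i − α_j))^{−1} mod 13.
  i = 1 (α = 9): (9−2)(9−12)(9−6)(9−8) = 7·(−3)·3·1 = −63 ≡ 2, so v_1 = 2^{−1} = 7 (mod 13).
  i = 2 (α = 2): (2−9)(2−12)(2−6)(2−8) = (−7)·(−10)·(−4)·(−6) = 1680 ≡ 3, so v_2 = 3^{−1} = 9 (mod 13).
  i = 3 (α = 12): (12−9)(12−2)(12−6)(12−8) = 3·10·6·4 = 720 ≡ 5, so v_3 = 5^{−1} = 8 (mod 13).
  i = 4 (α = 6): (6−9)(6−2)(6−12)(6−8) = (−3)·4·(−6)·(−2) = −144 ≡ 12, so v_4 = 12^{−1} = 12 (mod 13).
  i = 5 (α = 8): (8−9)(8−2)(8−12)(8−6) = (−1)·6·(−4)·2 = 48 ≡ 9, so v_5 = 9^{−1} = 3 (mod 13).
  v = [7, 9, 8, 12, 3].
Step 2: syndromes of r = [4, 2, 3, 10, 0] (all sums mod 13).
  S_0 = Σ v_i r_i = 7·4 + 9·2 + 8·3 + 12·10 + 3·0 = 190 ≡ 8.
  S_1 = Σ v_i α_i r_i = 7·9·4 + 9·2·2 + 8·12·3 + 12·6·10 + 3·8·0 = 1296 ≡ 9.
  α_i^2 mod 13 = [3, 4, 1, 10, 12].
  S_2 = Σ v_i α_i^2 r_i = 7·3·4 + 9·4·2 + 8·1·3 + 12·10·10 + 3·12·0 = 1380 ≡ 2.
  S = (8, 9, 2) ≠ 0, so r is not a codeword (an error is present).
Step 3: locate the error. For a single error e at position i, S_ℓ = v_i·e·α_i^ℓ, so α_err = S_1/S_0.
  S_0^{−1} = 8^{−1} = 5 (mod 13), so α_err = 9·5 = 45 ≡ 6 = α_4. Error position i = 4.
  Consistency check: S_2/S_1 = 2·3 = 6 ≡ 6 = α_err ✓ (single-error assumption holds).
Step 4: error magnitude e = S_0/v_4 = S_0·∏_{j≠4}(α_4 − α_j) = 8·12 = 96 ≡ 5 (mod 13).
Step 5: correct position 4: c_4 = r_4 − e = 10 − 5 ≡ 5 (mod 13). Hence c = [4, 2, 3, 5, 0].
  Check: interpolating c through the α_i gives m(x) = 7 + 4·x (degree < 2) with m(α_i) = c_i for every i, so c is indeed a codeword.


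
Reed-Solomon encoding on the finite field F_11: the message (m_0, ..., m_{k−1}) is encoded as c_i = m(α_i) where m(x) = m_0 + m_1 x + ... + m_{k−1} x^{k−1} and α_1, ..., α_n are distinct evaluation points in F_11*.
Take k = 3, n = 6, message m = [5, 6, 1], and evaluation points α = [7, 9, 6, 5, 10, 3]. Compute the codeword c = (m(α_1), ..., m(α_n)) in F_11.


c = [8, 8, 0, 5, 0, 10]

Message polynomial: m(x) = 5 + 6·x + 1·x^2 (mod 11).
For each evaluation point α_i, compute m(α_i) mod 11:
  α_1 = 7: Horner steps 1 → 2 → 8, so m(7) = 8.
  α_2 = 9: Horner steps 1 → 4 → 8, so m(9) = 8.
  α_3 = 6: Horner steps 1 → 1 → 0, so m(6) = 0.
  α_4 = 5: Horner steps 1 → 0 → 5, so m(5) = 5.
  α_5 = 10: Horner steps 1 → 5 → 0, so m(10) = 0.
  α_6 = 3: Horner steps 1 → 9 → 10, so m(3) = 10.
Codeword c = [8, 8, 0, 5, 0, 10] ∈ F_11^6.


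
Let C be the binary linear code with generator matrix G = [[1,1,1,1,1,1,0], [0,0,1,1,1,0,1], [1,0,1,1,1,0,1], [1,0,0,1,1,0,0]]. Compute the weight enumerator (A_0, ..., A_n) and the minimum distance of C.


Weight distribution: A_0 = 1, A_1 = 1, A_2 = 2, A_3 = 4, A_4 = 3, A_5 = 3, A_6 = 2. Minimum distance d = 1.

Enumerate all 2^4 = 16 messages m ∈ F_2^4.
For each, compute codeword c = mG in F_2^7, then tally its weight.
  m = 0000 → c = 0000000, weight = 0.
  m = 1000 → c = 1111110, weight = 6.
  m = 0100 → c = 0011101, weight = 4.
  m = 1100 → c = 1100011, weight = 4.
  m = 0010 → c = 1011101, weight = 5.
  m = 1010 → c = 0100011, weight = 3.
  m = 0110 → c = 1000000, weight = 1.
  m = 1110 → c = 0111110, weight = 5.
  m = 0001 → c = 1001100, weight = 3.
  m = 1001 → c = 0110010, weight = 3.
  m = 0101 → c = 1010001, weight = 3.
  m = 1101 → c = 0101111, weight = 5.
  m = 0011 → c = 0010001, weight = 2.
  m = 1011 → c = 1101111, weight = 6.
  m = 0111 → c = 0001100, weight = 2.
  m = 1111 → c = 1110010, weight = 4.
Tally weights:
  weight 0: 1 codewords.
  weight 1: 1 codewords.
  weight 2: 2 codewords.
  weight 3: 4 codewords.
  weight 4: 3 codewords.
  weight 5: 3 codewords.
  weight 6: 2 codewords.
Minimum distance d = smallest w > 0 with A_w > 0 = 1.
Sanity: Σ A_w = 16 = 2^4 = 16 ✓.


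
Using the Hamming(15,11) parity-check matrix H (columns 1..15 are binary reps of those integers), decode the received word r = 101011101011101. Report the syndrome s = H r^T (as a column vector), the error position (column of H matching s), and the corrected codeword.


s = (1, 0, 1, 0)^T, error position = 10, corrected codeword c = 101011101111101

Compute s = H r^T mod 2 one row at a time:
  s_1 = 0 + 1 + 0 + 1 + 1 + 1 + 0 + 1 = 5 ≡ 1 (mod 2).
  s_2 = 0 + 1 + 1 + 1 + 1 + 1 + 0 + 1 = 6 ≡ 0 (mod 2).
  s_3 = 0 + 1 + 1 + 1 + 0 + 1 + 0 + 1 = 5 ≡ 1 (mod 2).
  s_4 = 1 + 1 + 1 + 1 + 1 + 1 + 1 + 1 = 8 ≡ 0 (mod 2).
s = (1, 0, 1, 0)^T — this equals column 10 of H (binary 1010), so error is at position 10.
Correct: flip bit 10 of r = 101011101011101 to get c = 101011101111101.


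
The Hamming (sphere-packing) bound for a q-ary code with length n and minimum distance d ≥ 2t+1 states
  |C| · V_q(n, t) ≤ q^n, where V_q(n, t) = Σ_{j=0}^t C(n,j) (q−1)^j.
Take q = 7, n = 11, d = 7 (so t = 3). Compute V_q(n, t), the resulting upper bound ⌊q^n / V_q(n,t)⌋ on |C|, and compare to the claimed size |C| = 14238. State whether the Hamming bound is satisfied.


V_q(n, t) = 37687, q^n = 1977326743, Hamming bound = 52467, |C| = 14238 ≤ bound (satisfied).

Step 1: Compute V_q(n, t) = Σ_{j=0}^3 C(n, j) (q−1)^j.
  j = 0: C(11,0)·(6)^0 = 1·1 = 1.
  j = 1: C(11,1)·(6)^1 = 11·6 = 66.
  j = 2: C(11,2)·(6)^2 = 55·36 = 1980.
  j = 3: C(11,3)·(6)^3 = 165·216 = 35640.
  V_q(n, t) = 1 + 66 + 1980 + 35640 = 37687.
Step 2: q^n = 7^11 = 1977326743.
Step 3: Hamming bound ⌊q^n / V_q(n,t)⌋ = ⌊1977326743/37687⌋ = 52467.
Step 4: Compare |C| = 14238 to 52467: satisfied.
The claimed |C| lies below the Hamming bound.


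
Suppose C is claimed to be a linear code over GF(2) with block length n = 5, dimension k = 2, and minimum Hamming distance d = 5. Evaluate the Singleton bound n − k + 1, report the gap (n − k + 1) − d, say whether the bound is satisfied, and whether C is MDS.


Singleton RHS = n − k + 1 = 4, slack = -1, bound violated (no such code; not MDS).

Singleton bound: d ≤ n − k + 1.
Here n = 5, k = 2, so n − k + 1 = 4.
Given d = 5, check d ≤ 4: NO.
Slack = (n − k + 1) − d = -1.
The slack is negative: d = 5 exceeds n − k + 1 = 4 by 1, so the Singleton bound is violated and no linear [5, 2, 5]_2 code can exist. In particular it is not MDS (MDS requires d = n − k + 1 exactly).
Description: the claimed parameters are [5, 2, 5]_2; such a code would be impossible (violates the Singleton bound).
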